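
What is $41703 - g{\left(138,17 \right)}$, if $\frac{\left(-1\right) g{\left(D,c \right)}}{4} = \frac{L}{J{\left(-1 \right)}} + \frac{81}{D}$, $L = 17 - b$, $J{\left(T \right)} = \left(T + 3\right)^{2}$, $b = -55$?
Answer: $\frac{960879}{23} \approx 41777.0$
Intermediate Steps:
$J{\left(T \right)} = \left(3 + T\right)^{2}$
$L = 72$ ($L = 17 - -55 = 17 + 55 = 72$)
$g{\left(D,c \right)} = -72 - \frac{324}{D}$ ($g{\left(D,c \right)} = - 4 \left(\frac{72}{\left(3 - 1\right)^{2}} + \frac{81}{D}\right) = - 4 \left(\frac{72}{2^{2}} + \frac{81}{D}\right) = - 4 \left(\frac{72}{4} + \frac{81}{D}\right) = - 4 \left(72 \cdot \frac{1}{4} + \frac{81}{D}\right) = - 4 \left(18 + \frac{81}{D}\right) = -72 - \frac{324}{D}$)
$41703 - g{\left(138,17 \right)} = 41703 - \left(-72 - \frac{324}{138}\right) = 41703 - \left(-72 - \frac{54}{23}\right) = 41703 - - \frac{1710}{23} = 41703 + \frac{1710}{23} = \frac{960879}{23}$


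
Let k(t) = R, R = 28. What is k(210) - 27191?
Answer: -27163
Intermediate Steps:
k(t) = 28
k(210) - 27191 = 28 - 27191 = -27163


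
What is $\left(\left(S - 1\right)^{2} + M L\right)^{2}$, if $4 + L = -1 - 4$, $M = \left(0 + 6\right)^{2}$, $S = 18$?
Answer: $1225$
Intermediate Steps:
$M = 36$ ($M = 6^{2} = 36$)
$L = -9$ ($L = -4 - 5 = -9$)
$\left(\left(S - 1\right)^{2} + M L\right)^{2} = \left(\left(18 - 1\right)^{2} + 36 \left(-9\right)\right)^{2} = \left(17^{2} - 324\right)^{2} = \left(289 - 324\right)^{2} = \left(-35\right)^{2} = 1225$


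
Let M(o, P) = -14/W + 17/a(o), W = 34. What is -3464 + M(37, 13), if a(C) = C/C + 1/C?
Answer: -2227317/646 ≈ -3447.9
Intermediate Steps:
a(C) = 1 + 1/C
M(o, P) = -7/17 + 17*o/(1 + o) (M(o, P) = -14/34 + 17/(((1 + o)/o)) = -14*1/34 + 17*(o/(1 + o)) = -7/17 + 17*o/(1 + o))
-3464 + M(37, 13) = -3464 + (-7 + 282*37)/(17*(1 + 37)) = -3464 + (1/17)*(-7 + 10434)/38 = -3464 + (1/17)*(1/38)*10427 = -3464 + 10427/646 = -2227317/646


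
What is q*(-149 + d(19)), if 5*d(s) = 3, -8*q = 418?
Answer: 77539/10 ≈ 7753.9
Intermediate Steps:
q = -209/4 (q = -⅛*418 = -209/4 ≈ -52.250)
d(s) = ⅗ (d(s) = (⅕)*3 = ⅗)
q*(-149 + d(19)) = -209*(-149 + ⅗)/4 = -209/4*(-742/5) = 77539/10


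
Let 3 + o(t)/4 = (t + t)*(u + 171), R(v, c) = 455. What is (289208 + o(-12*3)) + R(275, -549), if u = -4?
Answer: 241555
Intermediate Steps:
o(t) = -12 + 1336*t (o(t) = -12 + 4*((t + t)*(-4 + 171)) = -12 + 4*((2*t)*167) = -12 + 4*(334*t) = -12 + 1336*t)
(289208 + o(-12*3)) + R(275, -549) = (289208 + (-12 + 1336*(-12*3))) + 455 = (289208 + (-12 + 1336*(-36))) + 455 = (289208 + (-12 - 48096)) + 455 = (289208 - 48108) + 455 = 241100 + 455 = 241555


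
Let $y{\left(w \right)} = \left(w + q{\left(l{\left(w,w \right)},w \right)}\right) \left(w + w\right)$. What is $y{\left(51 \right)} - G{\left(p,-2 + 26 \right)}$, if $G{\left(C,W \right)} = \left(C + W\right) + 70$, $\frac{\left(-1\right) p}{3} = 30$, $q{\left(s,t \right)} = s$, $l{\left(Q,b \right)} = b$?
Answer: $10400$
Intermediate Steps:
$p = -90$ ($p = \left(-3\right) 30 = -90$)
$y{\left(w \right)} = 4 w^{2}$ ($y{\left(w \right)} = \left(w + w\right) \left(w + w\right) = 2 w 2 w = 4 w^{2}$)
$G{\left(C,W \right)} = 70 + C + W$
$y{\left(51 \right)} - G{\left(p,-2 + 26 \right)} = 4 \cdot 51^{2} - \left(70 - 90 + \left(-2 + 26\right)\right) = 4 \cdot 2601 - \left(70 - 90 + 24\right) = 10404 - 4 = 10400$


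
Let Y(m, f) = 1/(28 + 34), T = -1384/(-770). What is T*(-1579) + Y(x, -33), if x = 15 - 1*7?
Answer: -67745031/23870 ≈ -2838.1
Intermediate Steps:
x = 8 (x = 15 - 7 = 8)
T = 692/385 (T = -1384*(-1/770) = 692/385 ≈ 1.7974)
Y(m, f) = 1/62
T*(-1579) + Y(x, -33) = (692/385)*(-1579) + 1/62 = -1092668/385 + 1/62 = -67745031/23870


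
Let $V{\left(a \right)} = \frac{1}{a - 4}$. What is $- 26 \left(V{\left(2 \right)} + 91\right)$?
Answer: $-2353$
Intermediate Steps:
$V{\left(a \right)} = \frac{1}{-4 + a}$
$- 26 \left(V{\left(2 \right)} + 91\right) = - 26 \left(\frac{1}{-4 + 2} + 91\right) = - 26 \left(\frac{1}{-2} + 91\right) = - 26 \left(- \frac{1}{2} + 91\right) = \left(-26\right) \frac{181}{2} = -2353$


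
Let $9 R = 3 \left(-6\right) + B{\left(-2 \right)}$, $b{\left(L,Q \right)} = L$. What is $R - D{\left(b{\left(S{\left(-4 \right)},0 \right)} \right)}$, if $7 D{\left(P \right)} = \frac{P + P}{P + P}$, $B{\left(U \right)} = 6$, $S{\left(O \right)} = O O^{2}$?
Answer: $- \frac{31}{21} \approx -1.4762$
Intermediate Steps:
$S{\left(O \right)} = O^{3}$
$D{\left(P \right)} = \frac{1}{7}$ ($D{\left(P \right)} = \frac{\left(P + P\right) \frac{1}{P + P}}{7} = \frac{2 P \frac{1}{2 P}}{7} = \frac{1}{7} \cdot 1 = \frac{1}{7}$)
$R = - \frac{4}{3}$ ($R = \frac{3 \left(-6\right) + 6}{9} = \frac{-18 + 6}{9} = \frac{1}{9} \left(-12\right) = - \frac{4}{3} \approx -1.3333$)
$R - D{\left(b{\left(S{\left(-4 \right)},0 \right)} \right)} = - \frac{4}{3} - \frac{1}{7} = - \frac{31}{21}$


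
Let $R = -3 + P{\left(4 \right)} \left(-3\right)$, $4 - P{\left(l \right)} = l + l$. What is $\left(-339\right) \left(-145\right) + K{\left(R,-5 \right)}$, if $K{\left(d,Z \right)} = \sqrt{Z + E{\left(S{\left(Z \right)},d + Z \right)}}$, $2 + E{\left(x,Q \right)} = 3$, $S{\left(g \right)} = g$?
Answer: $49155 + 2 i \approx 49155.0 + 2.0 i$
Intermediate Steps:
$P{\left(l \right)} = 4 - 2 l$ ($P{\left(l \right)} = 4 - \left(l + l\right) = 4 - 2 l$)
$E{\left(x,Q \right)} = 1$ ($E{\left(x,Q \right)} = -2 + 3 = 1$)
$R = 9$ ($R = -3 + \left(4 - 8\right) \left(-3\right) = -3 - -12 = -3 + 12 = 9$)
$K{\left(d,Z \right)} = \sqrt{1 + Z}$ ($K{\left(d,Z \right)} = \sqrt{Z + 1} = \sqrt{1 + Z}$)
$\left(-339\right) \left(-145\right) + K{\left(R,-5 \right)} = \left(-339\right) \left(-145\right) + \sqrt{1 - 5} = 49155 + \sqrt{-4} = 49155 + 2 i$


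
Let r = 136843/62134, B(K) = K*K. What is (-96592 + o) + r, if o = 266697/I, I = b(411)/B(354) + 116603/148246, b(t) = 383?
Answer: 2338428512051452047/9696208845326 ≈ 2.4117e+5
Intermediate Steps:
B(K) = K**2
I = 7334499883/9288797868 (I = 383/(354**2) + 116603/148246 = 383/125316 + 116603*(1/148246) = 383*(1/125316) + 116603/148246 = 383/125316 + 116603/148246 = 7334499883/9288797868 ≈ 0.78961)
r = 136843/62134 (r = 136843*(1/62134) = 136843/62134 ≈ 2.2024)
o = 2477294525001996/7334499883 (o = 266697/(7334499883/9288797868) = 266697*(9288797868/7334499883) = 2477294525001996/7334499883 ≈ 3.3776e+5)
(-96592 + o) + r = (-96592 + 2477294525001996/7334499883) + 136843/62134 = 1768840512303260/7334499883 + 136843/62134 = 2338428512051452047/9696208845326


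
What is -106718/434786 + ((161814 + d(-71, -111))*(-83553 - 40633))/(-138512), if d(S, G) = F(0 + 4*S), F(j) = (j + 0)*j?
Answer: 148772629895233/684353164 ≈ 2.1739e+5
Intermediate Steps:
F(j) = j² (F(j) = j*j = j²)
d(S, G) = 16*S² (d(S, G) = (0 + 4*S)² = (4*S)² = 16*S²)
-106718/434786 + ((161814 + d(-71, -111))*(-83553 - 40633))/(-138512) = -106718/434786 + ((161814 + 16*(-71)²)*(-83553 - 40633))/(-138512) = -106718*1/434786 + ((161814 + 16*5041)*(-124186))*(-1/138512) = -53359/217393 + ((161814 + 80656)*(-124186))*(-1/138512) = -53359/217393 + (242470*(-124186))*(-1/138512) = -53359/217393 - 30111379420*(-1/138512) = -53359/217393 + 7527844855/34628 = 148772629895233/684353164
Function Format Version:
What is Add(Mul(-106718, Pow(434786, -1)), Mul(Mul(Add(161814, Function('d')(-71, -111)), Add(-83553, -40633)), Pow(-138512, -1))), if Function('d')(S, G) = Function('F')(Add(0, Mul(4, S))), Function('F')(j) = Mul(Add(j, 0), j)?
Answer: Rational(148772629895233, 684353164) ≈ 2.1739e+5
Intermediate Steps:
Function('F')(j) = Pow(j, 2) (Function('F')(j) = Mul(j, j) = Pow(j, 2))
Function('d')(S, G) = Mul(16, Pow(S, 2)) (Function('d')(S, G) = Pow(Add(0, Mul(4, S)), 2) = Pow(Mul(4, S), 2) = Mul(16, Pow(S, 2)))
Add(Mul(-106718, Pow(434786, -1)), Mul(Mul(Add(161814, Function('d')(-71, -111)), Add(-83553, -40633)), Pow(-138512, -1))) = Add(Mul(-106718, Pow(434786, -1)), Mul(Mul(Add(161814, Mul(16, Pow(-71, 2))), Add(-83553, -40633)), Pow(-138512, -1))) = Add(Mul(-106718, Rational(1, 434786)), Mul(Mul(Add(161814, Mul(16, 5041)), -124186), Rational(-1, 138512))) = Add(Rational(-53359, 217393), Mul(Mul(Add(161814, 80656), -124186), Rational(-1, 138512))) = Add(Rational(-53359, 217393), Mul(Mul(242470, -124186), Rational(-1, 138512))) = Add(Rational(-53359, 217393), Mul(-30111379420, Rational(-1, 138512))) = Add(Rational(-53359, 217393), Rational(7527844855, 34628)) = Rational(148772629895233, 684353164)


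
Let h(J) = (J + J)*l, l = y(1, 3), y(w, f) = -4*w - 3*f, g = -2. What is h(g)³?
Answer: 140608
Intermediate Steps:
l = -13 (l = -4*1 - 3*3 = -4 - 9 = -13)
h(J) = -26*J (h(J) = (J + J)*(-13) = (2*J)*(-13) = -26*J)
h(g)³ = (-26*(-2))³ = 52³ = 140608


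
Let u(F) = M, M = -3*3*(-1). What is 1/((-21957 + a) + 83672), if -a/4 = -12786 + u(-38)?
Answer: 1/112823 ≈ 8.8634e-6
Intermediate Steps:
M = 9 (M = -9*(-1) = 9)
u(F) = 9
a = 51108 (a = -4*(-12786 + 9) = -4*(-12777) = 51108)
1/((-21957 + a) + 83672) = 1/((-21957 + 51108) + 83672) = 1/(29151 + 83672) = 1/112823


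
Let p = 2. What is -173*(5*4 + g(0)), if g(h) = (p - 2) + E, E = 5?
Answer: -4325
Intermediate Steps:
g(h) = 5 (g(h) = (2 - 2) + 5 = 0 + 5 = 5)
-173*(5*4 + g(0)) = -173*(5*4 + 5) = -173*(20 + 5) = -173*25 = -4325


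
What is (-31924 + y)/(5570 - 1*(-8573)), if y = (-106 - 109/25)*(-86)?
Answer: -560826/353575 ≈ -1.5862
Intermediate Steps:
y = 237274/25 (y = (-106 - 109*1/25)*(-86) = (-106 - 109/25)*(-86) = -2759/25*(-86) = 237274/25 ≈ 9491.0)
(-31924 + y)/(5570 - 1*(-8573)) = (-31924 + 237274/25)/(5570 - 1*(-8573)) = -560826/(25*(5570 + 8573)) = -560826/25/14143 = -560826/25*1/14143 = -560826/353575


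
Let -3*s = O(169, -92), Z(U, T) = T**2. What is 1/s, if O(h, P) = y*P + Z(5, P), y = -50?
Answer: -3/13064 ≈ -0.00022964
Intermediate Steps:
O(h, P) = P**2 - 50*P (O(h, P) = -50*P + P**2 = P**2 - 50*P)
s = -13064/3 (s = -(-92)*(-50 - 92)/3 = -(-92)*(-142)/3 = -1/3*13064 = -13064/3 ≈ -4354.7)
1/s = 1/(-13064/3) = -3/13064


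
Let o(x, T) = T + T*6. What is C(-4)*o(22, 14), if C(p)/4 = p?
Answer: -1568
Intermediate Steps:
C(p) = 4*p
o(x, T) = 7*T (o(x, T) = T + 6*T = 7*T)
C(-4)*o(22, 14) = (4*(-4))*(7*14) = -16*98 = -1568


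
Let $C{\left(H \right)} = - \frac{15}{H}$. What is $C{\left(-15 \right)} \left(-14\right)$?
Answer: $-14$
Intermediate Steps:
$C{\left(-15 \right)} \left(-14\right) = - \frac{15}{-15} \left(-14\right) = \left(-15\right) \left(- \frac{1}{15}\right) \left(-14\right) = 1 \left(-14\right) = -14$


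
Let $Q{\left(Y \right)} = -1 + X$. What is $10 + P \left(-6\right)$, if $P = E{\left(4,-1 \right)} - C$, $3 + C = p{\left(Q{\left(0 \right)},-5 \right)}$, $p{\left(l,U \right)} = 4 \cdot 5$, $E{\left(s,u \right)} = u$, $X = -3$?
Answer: $118$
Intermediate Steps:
$Q{\left(Y \right)} = -4$ ($Q{\left(Y \right)} = -1 - 3 = -4$)
$p{\left(l,U \right)} = 20$
$C = 17$ ($C = -3 + 20 = 17$)
$P = -18$ ($P = -1 - 17 = -18$)
$10 + P \left(-6\right) = 10 - -108 = 10 + 108 = 118$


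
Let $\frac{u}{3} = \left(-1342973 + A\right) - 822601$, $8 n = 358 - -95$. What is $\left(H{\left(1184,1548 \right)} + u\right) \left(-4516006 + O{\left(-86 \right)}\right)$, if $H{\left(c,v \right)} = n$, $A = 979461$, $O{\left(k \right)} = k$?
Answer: $\frac{32139061134957}{2} \approx 1.607 \cdot 10^{13}$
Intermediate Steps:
$n = \frac{453}{8}$ ($n = \frac{358 - -95}{8} = \frac{358 + 95}{8} = \frac{1}{8} \cdot 453 = \frac{453}{8} \approx 56.625$)
$H{\left(c,v \right)} = \frac{453}{8}$
$u = -3558339$ ($u = 3 \left(\left(-1342973 + 979461\right) - 822601\right) = 3 \left(-363512 - 822601\right) = 3 \left(-1186113\right) = -3558339$)
$\left(H{\left(1184,1548 \right)} + u\right) \left(-4516006 + O{\left(-86 \right)}\right) = \left(\frac{453}{8} - 3558339\right) \left(-4516006 - 86\right) = \left(- \frac{28466259}{8}\right) \left(-4516092\right) = \frac{32139061134957}{2}$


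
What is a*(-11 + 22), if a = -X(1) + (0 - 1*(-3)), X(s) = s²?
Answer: 22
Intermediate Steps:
a = 2 (a = -1*1² + (0 - 1*(-3)) = -1*1 + (0 + 3) = -1 + 3 = 2)
a*(-11 + 22) = 2*(-11 + 22) = 2*11 = 22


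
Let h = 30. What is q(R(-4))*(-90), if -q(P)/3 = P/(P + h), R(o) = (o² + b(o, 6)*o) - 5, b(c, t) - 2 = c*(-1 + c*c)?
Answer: 21870/91 ≈ 240.33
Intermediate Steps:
b(c, t) = 2 + c*(-1 + c²) (b(c, t) = 2 + c*(-1 + c*c) = 2 + c*(-1 + c²))
R(o) = -5 + o² + o*(2 + o³ - o) (R(o) = (o² + (2 + o³ - o)*o) - 5 = (o² + o*(2 + o³ - o)) - 5 = -5 + o² + o*(2 + o³ - o))
q(P) = -3*P/(30 + P) (q(P) = -3*P/(P + 30) = -3*P/(30 + P))
q(R(-4))*(-90) = -3*(-5 + (-4)⁴ + 2*(-4))/(30 + (-5 + (-4)⁴ + 2*(-4)))*(-90) = -3*(-5 + 256 - 8)/(30 + (-5 + 256 - 8))*(-90) = -3*243/(30 + 243)*(-90) = -3*243/273*(-90) = -3*243*1/273*(-90) = -243/91*(-90) = 21870/91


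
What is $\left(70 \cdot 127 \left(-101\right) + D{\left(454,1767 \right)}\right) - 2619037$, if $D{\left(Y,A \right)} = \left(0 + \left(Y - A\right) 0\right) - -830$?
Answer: $-3516097$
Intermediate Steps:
$D{\left(Y,A \right)} = 830$ ($D{\left(Y,A \right)} = \left(0 + 0\right) + 830 = 0 + 830 = 830$)
$\left(70 \cdot 127 \left(-101\right) + D{\left(454,1767 \right)}\right) - 2619037 = \left(70 \cdot 127 \left(-101\right) + 830\right) - 2619037 = \left(8890 \left(-101\right) + 830\right) - 2619037 = \left(-897890 + 830\right) - 2619037 = -897060 - 2619037 = -3516097$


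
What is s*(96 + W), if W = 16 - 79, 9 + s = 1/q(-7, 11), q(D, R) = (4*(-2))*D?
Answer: -16599/56 ≈ -296.41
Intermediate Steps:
q(D, R) = -8*D
s = -503/56 (s = -9 + 1/(-8*(-7)) = -9 + 1/56 = -503/56 ≈ -8.9821)
W = -63
s*(96 + W) = -503*(96 - 63)/56 = -503/56*33 = -16599/56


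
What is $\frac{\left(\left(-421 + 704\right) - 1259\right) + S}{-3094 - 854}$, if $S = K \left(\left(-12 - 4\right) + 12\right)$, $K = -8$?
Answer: $\frac{236}{987} \approx 0.23911$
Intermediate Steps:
$S = 32$ ($S = - 8 \left(\left(-12 - 4\right) + 12\right) = - 8 \left(-16 + 12\right) = \left(-8\right) \left(-4\right) = 32$)
$\frac{\left(\left(-421 + 704\right) - 1259\right) + S}{-3094 - 854} = \frac{\left(\left(-421 + 704\right) - 1259\right) + 32}{-3094 - 854} = \frac{\left(283 - 1259\right) + 32}{-3948} = \left(-976 + 32\right) \left(- \frac{1}{3948}\right) = \left(-944\right) \left(- \frac{1}{3948}\right) = \frac{236}{987}$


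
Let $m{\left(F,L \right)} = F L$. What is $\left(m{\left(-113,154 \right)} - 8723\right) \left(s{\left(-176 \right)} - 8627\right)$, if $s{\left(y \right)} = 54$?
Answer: $223969625$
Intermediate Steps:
$\left(m{\left(-113,154 \right)} - 8723\right) \left(s{\left(-176 \right)} - 8627\right) = \left(\left(-113\right) 154 - 8723\right) \left(54 - 8627\right) = \left(-17402 - 8723\right) \left(-8573\right) = \left(-26125\right) \left(-8573\right) = 223969625$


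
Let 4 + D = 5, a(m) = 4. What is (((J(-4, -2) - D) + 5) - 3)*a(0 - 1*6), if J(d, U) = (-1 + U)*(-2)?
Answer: 28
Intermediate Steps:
J(d, U) = 2 - 2*U
D = 1 (D = -4 + 5 = 1)
(((J(-4, -2) - D) + 5) - 3)*a(0 - 1*6) = ((((2 - 2*(-2)) - 1*1) + 5) - 3)*4 = ((((2 + 4) - 1) + 5) - 3)*4 = (((6 - 1) + 5) - 3)*4 = ((5 + 5) - 3)*4 = (10 - 3)*4 = 7*4 = 28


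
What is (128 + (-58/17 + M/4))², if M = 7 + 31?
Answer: 20784481/1156 ≈ 17980.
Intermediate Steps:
M = 38
(128 + (-58/17 + M/4))² = (128 + (-58/17 + 38/4))² = (128 + (-58*1/17 + 38*(¼)))² = (128 + (-58/17 + 19/2))² = (128 + 207/34)² = (4559/34)² = 20784481/1156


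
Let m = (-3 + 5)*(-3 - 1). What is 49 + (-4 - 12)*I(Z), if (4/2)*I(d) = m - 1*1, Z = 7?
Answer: 121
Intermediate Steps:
m = -8 (m = 2*(-4) = -8)
I(d) = -9/2 (I(d) = (-8 - 1*1)/2 = (-8 - 1)/2 = (1/2)*(-9) = -9/2)
49 + (-4 - 12)*I(Z) = 49 + (-4 - 12)*(-9/2) = 49 - 16*(-9/2) = 49 + 72 = 121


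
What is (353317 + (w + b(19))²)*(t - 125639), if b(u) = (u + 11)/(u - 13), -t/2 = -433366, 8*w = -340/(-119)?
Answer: 51324956722401/196 ≈ 2.6186e+11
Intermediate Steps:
w = 5/14 (w = (-340/(-119))/8 = (-340*(-1/119))/8 = (⅛)*(20/7) = 5/14 ≈ 0.35714)
t = 866732 (t = -2*(-433366) = 866732)
b(u) = (11 + u)/(-13 + u)
(353317 + (w + b(19))²)*(t - 125639) = (353317 + (5/14 + (11 + 19)/(-13 + 19))²)*(866732 - 125639) = (353317 + (5/14 + 30/6)²)*741093 = (353317 + (5/14 + (⅙)*30)²)*741093 = (353317 + (5/14 + 5)²)*741093 = (353317 + (75/14)²)*741093 = (353317 + 5625/196)*741093 = (69255757/196)*741093 = 51324956722401/196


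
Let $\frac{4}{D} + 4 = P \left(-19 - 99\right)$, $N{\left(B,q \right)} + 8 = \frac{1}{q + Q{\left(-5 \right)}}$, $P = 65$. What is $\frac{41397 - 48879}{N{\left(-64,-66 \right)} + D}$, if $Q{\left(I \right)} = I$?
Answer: $\frac{2038298814}{2183395} \approx 933.55$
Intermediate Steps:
$N{\left(B,q \right)} = -8 + \frac{1}{-5 + q}$ ($N{\left(B,q \right)} = -8 + \frac{1}{q - 5} = -8 + \frac{1}{-5 + q}$)
$D = - \frac{2}{3837}$ ($D = \frac{4}{-4 + 65 \left(-19 - 99\right)} = \frac{4}{-4 + 65 \left(-118\right)} = \frac{4}{-4 - 7670} = \frac{4}{-7674} = 4 \left(- \frac{1}{7674}\right) = - \frac{2}{3837} \approx -0.00052124$)
$\frac{41397 - 48879}{N{\left(-64,-66 \right)} + D} = \frac{41397 - 48879}{\frac{41 - -528}{-5 - 66} - \frac{2}{3837}} = - \frac{7482}{\frac{41 + 528}{-71} - \frac{2}{3837}} = - \frac{7482}{\left(- \frac{1}{71}\right) 569 - \frac{2}{3837}} = - \frac{7482}{- \frac{569}{71} - \frac{2}{3837}} = - \frac{7482}{- \frac{2183395}{272427}} = \left(-7482\right) \left(- \frac{272427}{2183395}\right) = \frac{2038298814}{2183395}$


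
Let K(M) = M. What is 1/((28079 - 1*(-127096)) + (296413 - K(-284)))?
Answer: 1/451872 ≈ 2.2130e-6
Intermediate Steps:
1/((28079 - 1*(-127096)) + (296413 - K(-284))) = 1/((28079 - 1*(-127096)) + (296413 - 1*(-284))) = 1/((28079 + 127096) + (296413 + 284)) = 1/(155175 + 296697) = 1/451872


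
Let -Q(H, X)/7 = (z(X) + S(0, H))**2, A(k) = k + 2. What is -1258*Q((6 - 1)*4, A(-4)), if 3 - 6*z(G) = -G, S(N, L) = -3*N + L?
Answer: 64464323/18 ≈ 3.5814e+6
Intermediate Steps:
S(N, L) = L - 3*N
z(G) = 1/2 + G/6 (z(G) = 1/2 - (-1)*G/6 = 1/2 + G/6)
A(k) = 2 + k
Q(H, X) = -7*(1/2 + H + X/6)**2 (Q(H, X) = -7*((1/2 + X/6) + (H - 3*0))**2 = -7*((1/2 + X/6) + (H + 0))**2 = -7*((1/2 + X/6) + H)**2 = -7*(1/2 + H + X/6)**2)
-1258*Q((6 - 1)*4, A(-4)) = -(-4403)*(3 + (2 - 4) + 6*((6 - 1)*4))**2/18 = -(-4403)*(3 - 2 + 6*(5*4))**2/18 = -(-4403)*(3 - 2 + 6*20)**2/18 = -(-4403)*(3 - 2 + 120)**2/18 = -(-4403)*121**2/18 = -(-4403)*14641/18 = -1258*(-102487/36) = 64464323/18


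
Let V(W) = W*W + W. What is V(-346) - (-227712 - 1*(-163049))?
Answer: 184033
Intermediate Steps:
V(W) = W + W² (V(W) = W² + W = W + W²)
V(-346) - (-227712 - 1*(-163049)) = -346*(1 - 346) - (-227712 - 1*(-163049)) = -346*(-345) - (-227712 + 163049) = 119370 - 1*(-64663) = 119370 + 64663 = 184033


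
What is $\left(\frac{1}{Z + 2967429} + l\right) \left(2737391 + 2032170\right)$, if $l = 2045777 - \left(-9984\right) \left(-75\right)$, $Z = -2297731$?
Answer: $\frac{4142759139162796267}{669698} \approx 6.186 \cdot 10^{12}$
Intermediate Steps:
$l = 1296977$ ($l = 2045777 - 748800 = 1296977$)
$\left(\frac{1}{Z + 2967429} + l\right) \left(2737391 + 2032170\right) = \left(\frac{1}{-2297731 + 2967429} + 1296977\right) \left(2737391 + 2032170\right) = \left(\frac{1}{669698} + 1296977\right) 4769561 = \frac{868582902947}{669698} \cdot 4769561 = \frac{4142759139162796267}{669698}$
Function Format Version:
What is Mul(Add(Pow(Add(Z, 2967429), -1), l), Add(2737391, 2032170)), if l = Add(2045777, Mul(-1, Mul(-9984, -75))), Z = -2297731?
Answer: Rational(4142759139162796267, 669698) ≈ 6.1860e+12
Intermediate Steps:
l = 1296977 (l = Add(2045777, Mul(-1, 748800)) = Add(2045777, -748800) = 1296977)
Mul(Add(Pow(Add(Z, 2967429), -1), l), Add(2737391, 2032170)) = Mul(Add(Pow(Add(-2297731, 2967429), -1), 1296977), Add(2737391, 2032170)) = Mul(Add(Pow(669698, -1), 1296977), 4769561) = Mul(Add(Rational(1, 669698), 1296977), 4769561) = Mul(Rational(868582902947, 669698), 4769561) = Rational(4142759139162796267, 669698)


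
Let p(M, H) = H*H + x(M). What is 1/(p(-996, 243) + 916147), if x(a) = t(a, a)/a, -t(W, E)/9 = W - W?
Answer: 1/975196 ≈ 1.0254e-6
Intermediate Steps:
t(W, E) = 0 (t(W, E) = -9*(W - W) = -9*0 = 0)
x(a) = 0 (x(a) = 0/a = 0)
p(M, H) = H² (p(M, H) = H*H + 0 = H² + 0 = H²)
1/(p(-996, 243) + 916147) = 1/(243² + 916147) = 1/(59049 + 916147) = 1/975196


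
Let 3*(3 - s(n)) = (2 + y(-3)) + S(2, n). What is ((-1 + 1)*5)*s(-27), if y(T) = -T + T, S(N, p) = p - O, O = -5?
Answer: 0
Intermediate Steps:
S(N, p) = 5 + p (S(N, p) = p - 1*(-5) = p + 5 = 5 + p)
y(T) = 0
s(n) = 2/3 - n/3 (s(n) = 3 - ((2 + 0) + (5 + n))/3 = 3 - (2 + (5 + n))/3 = 3 - (7 + n)/3 = 3 + (-7/3 - n/3) = 2/3 - n/3)
((-1 + 1)*5)*s(-27) = ((-1 + 1)*5)*(2/3 - 1/3*(-27)) = (0*5)*(2/3 + 9) = 0*(29/3) = 0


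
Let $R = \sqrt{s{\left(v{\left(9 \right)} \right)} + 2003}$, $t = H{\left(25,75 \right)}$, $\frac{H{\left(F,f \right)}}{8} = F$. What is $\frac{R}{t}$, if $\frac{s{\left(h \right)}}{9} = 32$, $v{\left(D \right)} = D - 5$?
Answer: $\frac{\sqrt{2291}}{200} \approx 0.23932$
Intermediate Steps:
$H{\left(F,f \right)} = 8 F$
$t = 200$ ($t = 8 \cdot 25 = 200$)
$v{\left(D \right)} = -5 + D$
$s{\left(h \right)} = 288$ ($s{\left(h \right)} = 9 \cdot 32 = 288$)
$R = \sqrt{2291}$ ($R = \sqrt{288 + 2003} = \sqrt{2291} \approx 47.864$)
$\frac{R}{t} = \frac{\sqrt{2291}}{200}$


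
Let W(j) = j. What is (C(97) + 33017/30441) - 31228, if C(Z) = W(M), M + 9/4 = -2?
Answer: -3802831621/121764 ≈ -31231.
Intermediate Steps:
M = -17/4 (M = -9/4 - 2 = -17/4 ≈ -4.2500)
C(Z) = -17/4
(C(97) + 33017/30441) - 31228 = (-17/4 + 33017/30441) - 31228 = -385429/121764 - 31228 = -3802831621/121764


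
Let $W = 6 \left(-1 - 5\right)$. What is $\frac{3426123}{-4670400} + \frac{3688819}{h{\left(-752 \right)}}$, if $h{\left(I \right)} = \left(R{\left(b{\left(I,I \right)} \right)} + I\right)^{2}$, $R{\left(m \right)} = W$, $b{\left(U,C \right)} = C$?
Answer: $\frac{314600619531}{60417851200} \approx 5.2071$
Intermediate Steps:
$W = -36$ ($W = 6 \left(-6\right) = -36$)
$R{\left(m \right)} = -36$
$h{\left(I \right)} = \left(-36 + I\right)^{2}$
$\frac{3426123}{-4670400} + \frac{3688819}{h{\left(-752 \right)}} = \frac{3426123}{-4670400} + \frac{3688819}{\left(-36 - 752\right)^{2}} = 3426123 \left(- \frac{1}{4670400}\right) + \frac{3688819}{\left(-788\right)^{2}} = - \frac{1142041}{1556800} + \frac{3688819}{620944} = \frac{314600619531}{60417851200}$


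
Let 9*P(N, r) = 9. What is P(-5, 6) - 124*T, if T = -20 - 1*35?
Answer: 6821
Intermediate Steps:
P(N, r) = 1 (P(N, r) = (1/9)*9 = 1)
T = -55 (T = -20 - 35 = -55)
P(-5, 6) - 124*T = 1 - 124*(-55) = 1 + 6820 = 6821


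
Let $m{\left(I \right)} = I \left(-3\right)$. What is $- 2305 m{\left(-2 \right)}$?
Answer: $-13830$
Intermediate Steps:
$m{\left(I \right)} = - 3 I$
$- 2305 m{\left(-2 \right)} = - 2305 \left(\left(-3\right) \left(-2\right)\right) = \left(-2305\right) 6 = -13830$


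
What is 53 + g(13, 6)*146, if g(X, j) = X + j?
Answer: 2827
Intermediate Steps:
53 + g(13, 6)*146 = 53 + (13 + 6)*146 = 53 + 19*146 = 53 + 2774 = 2827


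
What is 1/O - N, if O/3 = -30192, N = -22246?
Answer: 2014953695/90576 ≈ 22246.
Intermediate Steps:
O = -90576 (O = 3*(-30192) = -90576)
1/O - N = 1/(-90576) - 1*(-22246) = -1/90576 + 22246 = 2014953695/90576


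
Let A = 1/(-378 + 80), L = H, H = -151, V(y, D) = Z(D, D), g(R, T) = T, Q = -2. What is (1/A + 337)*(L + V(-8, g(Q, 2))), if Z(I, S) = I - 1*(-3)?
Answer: -5694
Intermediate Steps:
Z(I, S) = 3 + I (Z(I, S) = I + 3 = 3 + I)
V(y, D) = 3 + D
L = -151
A = -1/298 (A = 1/(-298) = -1/298 ≈ -0.0033557)
(1/A + 337)*(L + V(-8, g(Q, 2))) = (1/(-1/298) + 337)*(-151 + (3 + 2)) = (-298 + 337)*(-151 + 5) = 39*(-146) = -5694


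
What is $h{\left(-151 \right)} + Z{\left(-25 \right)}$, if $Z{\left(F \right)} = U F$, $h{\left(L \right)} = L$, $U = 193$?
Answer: $-4976$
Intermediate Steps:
$Z{\left(F \right)} = 193 F$
$h{\left(-151 \right)} + Z{\left(-25 \right)} = -151 + 193 \left(-25\right) = -151 - 4825 = -4976$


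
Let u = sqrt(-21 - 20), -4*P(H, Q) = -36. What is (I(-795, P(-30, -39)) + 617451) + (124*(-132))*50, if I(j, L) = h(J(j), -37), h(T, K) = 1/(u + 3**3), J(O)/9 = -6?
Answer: (-200949*sqrt(41) + 5425622*I)/(sqrt(41) - 27*I) ≈ -2.0095e+5 - 0.0083313*I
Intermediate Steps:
J(O) = -54 (J(O) = 9*(-6) = -54)
P(H, Q) = 9 (P(H, Q) = -1/4*(-36) = 9)
u = I*sqrt(41) (u = sqrt(-41) = I*sqrt(41) ≈ 6.4031*I)
h(T, K) = 1/(27 + I*sqrt(41)) (h(T, K) = 1/(I*sqrt(41) + 3**3) = 1/(I*sqrt(41) + 27) = 1/(27 + I*sqrt(41)))
I(j, L) = 27/770 - I*sqrt(41)/770
(I(-795, P(-30, -39)) + 617451) + (124*(-132))*50 = ((27/770 - I*sqrt(41)/770) + 617451) + (124*(-132))*50 = (475437297/770 - I*sqrt(41)/770) - 16368*50 = (475437297/770 - I*sqrt(41)/770) - 818400 = -154730703/770 - I*sqrt(41)/770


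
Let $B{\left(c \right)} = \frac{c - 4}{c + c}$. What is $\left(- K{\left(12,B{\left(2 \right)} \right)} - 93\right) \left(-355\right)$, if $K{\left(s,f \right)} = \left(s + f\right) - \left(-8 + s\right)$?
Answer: $\frac{71355}{2} \approx 35678.0$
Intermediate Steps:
$B{\left(c \right)} = \frac{-4 + c}{2 c}$
$K{\left(s,f \right)} = 8 + f$ ($K{\left(s,f \right)} = \left(f + s\right) - \left(-8 + s\right) = 8 + f$)
$\left(- K{\left(12,B{\left(2 \right)} \right)} - 93\right) \left(-355\right) = \left(- (8 + \frac{-4 + 2}{2 \cdot 2}) - 93\right) \left(-355\right) = \left(- (8 + \frac{1}{2} \cdot \frac{1}{2} \left(-2\right)) - 93\right) \left(-355\right) = \left(- (8 - \frac{1}{2}) - 93\right) \left(-355\right) = \left(\left(-1\right) \frac{15}{2} - 93\right) \left(-355\right) = \left(- \frac{15}{2} - 93\right) \left(-355\right) = \left(- \frac{201}{2}\right) \left(-355\right) = \frac{71355}{2}$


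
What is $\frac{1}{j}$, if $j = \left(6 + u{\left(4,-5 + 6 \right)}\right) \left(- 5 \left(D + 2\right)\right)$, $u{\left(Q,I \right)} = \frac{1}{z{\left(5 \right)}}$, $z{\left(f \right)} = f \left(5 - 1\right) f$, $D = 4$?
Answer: $- \frac{10}{1803} \approx -0.0055463$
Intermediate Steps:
$z{\left(f \right)} = 4 f^{2}$ ($z{\left(f \right)} = f 4 f = 4 f^{2}$)
$u{\left(Q,I \right)} = \frac{1}{100}$ ($u{\left(Q,I \right)} = \frac{1}{4 \cdot 5^{2}} = \frac{1}{4 \cdot 25} = \frac{1}{100}$)
$j = - \frac{1803}{10}$ ($j = \left(6 + \frac{1}{100}\right) \left(- 5 \left(4 + 2\right)\right) = \frac{601 \left(\left(-5\right) 6\right)}{100} = \frac{601}{100} \left(-30\right) = - \frac{1803}{10} \approx -180.3$)
$\frac{1}{j} = \frac{1}{- \frac{1803}{10}} = - \frac{10}{1803}$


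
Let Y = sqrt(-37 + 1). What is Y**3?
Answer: -216*I ≈ -216.0*I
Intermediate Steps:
Y = 6*I (Y = sqrt(-36) = 6*I ≈ 6.0*I)
Y**3 = (6*I)**3 = -216*I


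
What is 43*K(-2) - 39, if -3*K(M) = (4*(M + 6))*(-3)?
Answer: 649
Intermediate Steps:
K(M) = 24 + 4*M (K(M) = -4*(M + 6)*(-3)/3 = -4*(6 + M)*(-3)/3 = -(24 + 4*M)*(-3)/3 = -(-72 - 12*M)/3 = 24 + 4*M)
43*K(-2) - 39 = 43*(24 + 4*(-2)) - 39 = 43*(24 - 8) - 39 = 43*16 - 39 = 688 - 39 = 649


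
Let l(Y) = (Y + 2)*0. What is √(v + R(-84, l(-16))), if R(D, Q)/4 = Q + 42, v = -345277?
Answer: I*√345109 ≈ 587.46*I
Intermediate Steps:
l(Y) = 0 (l(Y) = (2 + Y)*0 = 0)
R(D, Q) = 168 + 4*Q (R(D, Q) = 4*(Q + 42) = 4*(42 + Q) = 168 + 4*Q)
√(v + R(-84, l(-16))) = √(-345277 + (168 + 4*0)) = √(-345277 + (168 + 0)) = √(-345277 + 168) = √(-345109) = I*√345109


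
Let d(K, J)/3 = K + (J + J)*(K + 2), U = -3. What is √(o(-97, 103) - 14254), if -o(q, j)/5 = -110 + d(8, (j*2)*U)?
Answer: 6*√4766 ≈ 414.22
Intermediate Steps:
d(K, J) = 3*K + 6*J*(2 + K) (d(K, J) = 3*(K + (J + J)*(K + 2)) = 3*(K + (2*J)*(2 + K)) = 3*(K + 2*J*(2 + K)) = 3*K + 6*J*(2 + K))
o(q, j) = 430 + 1800*j (o(q, j) = -5*(-110 + (3*8 + 12*((j*2)*(-3)) + 6*((j*2)*(-3))*8)) = -5*(-110 + (24 + 12*((2*j)*(-3)) + 6*((2*j)*(-3))*8)) = -5*(-110 + (24 + 12*(-6*j) + 6*(-6*j)*8)) = -5*(-110 + (24 - 72*j - 288*j)) = -5*(-110 + (24 - 360*j)) = -5*(-86 - 360*j) = 430 + 1800*j)
√(o(-97, 103) - 14254) = √((430 + 1800*103) - 14254) = √((430 + 185400) - 14254) = √(185830 - 14254) = √171576 = 6*√4766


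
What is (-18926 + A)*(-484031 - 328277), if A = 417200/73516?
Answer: 282469265937432/18379 ≈ 1.5369e+10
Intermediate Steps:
A = 104300/18379 (A = 417200*(1/73516) = 104300/18379 ≈ 5.6750)
(-18926 + A)*(-484031 - 328277) = (-18926 + 104300/18379)*(-484031 - 328277) = -347736654/18379*(-812308) = 282469265937432/18379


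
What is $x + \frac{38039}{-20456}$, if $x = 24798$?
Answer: $\frac{507229849}{20456} \approx 24796.0$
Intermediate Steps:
$x + \frac{38039}{-20456} = 24798 + \frac{38039}{-20456} = 24798 + 38039 \left(- \frac{1}{20456}\right) = 24798 - \frac{38039}{20456} = \frac{507229849}{20456}$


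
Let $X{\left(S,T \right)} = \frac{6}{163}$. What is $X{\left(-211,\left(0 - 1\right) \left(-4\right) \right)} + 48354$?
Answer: $\frac{7881708}{163} \approx 48354.0$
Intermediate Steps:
$X{\left(S,T \right)} = \frac{6}{163}$ ($X{\left(S,T \right)} = 6 \cdot \frac{1}{163} = \frac{6}{163}$)
$X{\left(-211,\left(0 - 1\right) \left(-4\right) \right)} + 48354 = \frac{6}{163} + 48354 = \frac{7881708}{163}$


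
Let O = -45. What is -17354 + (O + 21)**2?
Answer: -16778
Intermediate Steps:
-17354 + (O + 21)**2 = -17354 + (-45 + 21)**2 = -17354 + (-24)**2 = -17354 + 576 = -16778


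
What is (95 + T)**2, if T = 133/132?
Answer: 160604929/17424 ≈ 9217.5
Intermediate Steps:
T = 133/132 (T = 133*(1/132) = 133/132 ≈ 1.0076)
(95 + T)**2 = (95 + 133/132)**2 = (12673/132)**2 = 160604929/17424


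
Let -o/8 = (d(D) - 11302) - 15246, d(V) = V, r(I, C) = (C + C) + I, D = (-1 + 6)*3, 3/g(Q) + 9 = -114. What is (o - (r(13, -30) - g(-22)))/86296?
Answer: 4352375/1769068 ≈ 2.4603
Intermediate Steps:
g(Q) = -1/41 (g(Q) = 3/(-9 - 114) = 3/(-123) = 3*(-1/123) = -1/41)
D = 15 (D = 5*3 = 15)
r(I, C) = I + 2*C (r(I, C) = 2*C + I = I + 2*C)
o = 212264 (o = -8*((15 - 11302) - 15246) = -8*(-11287 - 15246) = -8*(-26533) = 212264)
(o - (r(13, -30) - g(-22)))/86296 = (212264 - ((13 + 2*(-30)) - 1*(-1/41)))/86296 = (212264 - ((13 - 60) + 1/41))*(1/86296) = (212264 - (-47 + 1/41))*(1/86296) = (212264 - 1*(-1926/41))*(1/86296) = (212264 + 1926/41)*(1/86296) = (8704750/41)*(1/86296) = 4352375/1769068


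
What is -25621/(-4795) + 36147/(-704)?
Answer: -155287681/3375680 ≈ -46.002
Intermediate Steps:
-25621/(-4795) + 36147/(-704) = -25621*(-1/4795) + 36147*(-1/704) = 25621/4795 - 36147/704 = -155287681/3375680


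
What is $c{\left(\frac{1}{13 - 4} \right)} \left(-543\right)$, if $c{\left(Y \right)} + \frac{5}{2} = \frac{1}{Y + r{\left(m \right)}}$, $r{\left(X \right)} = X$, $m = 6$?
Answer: $\frac{139551}{110} \approx 1268.6$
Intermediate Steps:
$c{\left(Y \right)} = - \frac{5}{2} + \frac{1}{6 + Y}$ ($c{\left(Y \right)} = - \frac{5}{2} + \frac{1}{Y + 6} = - \frac{5}{2} + \frac{1}{6 + Y}$)
$c{\left(\frac{1}{13 - 4} \right)} \left(-543\right) = \frac{-28 - \frac{5}{13 - 4}}{2 \left(6 + \frac{1}{13 - 4}\right)} \left(-543\right) = \frac{-28 - \frac{5}{9}}{2 \left(6 + \frac{1}{9}\right)} \left(-543\right) = \frac{-28 - \frac{5}{9}}{2 \cdot \frac{55}{9}} \left(-543\right) = \frac{1}{2} \cdot \frac{9}{55} \left(- \frac{257}{9}\right) \left(-543\right) = \left(- \frac{257}{110}\right) \left(-543\right) = \frac{139551}{110}$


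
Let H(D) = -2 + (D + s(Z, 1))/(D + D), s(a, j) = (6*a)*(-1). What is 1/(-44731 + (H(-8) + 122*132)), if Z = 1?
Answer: -8/229025 ≈ -3.4931e-5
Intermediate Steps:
s(a, j) = -6*a
H(D) = -2 + (-6 + D)/(2*D) (H(D) = -2 + (D - 6*1)/(D + D) = -2 + (D - 6)/((2*D)) = -2 + (-6 + D)*(1/(2*D)) = -2 + (-6 + D)/(2*D))
1/(-44731 + (H(-8) + 122*132)) = 1/(-44731 + ((-3/2 - 3/(-8)) + 122*132)) = 1/(-44731 + ((-3/2 - 3*(-⅛)) + 16104)) = 1/(-44731 + ((-3/2 + 3/8) + 16104)) = 1/(-44731 + (-9/8 + 16104)) = 1/(-44731 + 128823/8) = 1/(-229025/8) = -8/229025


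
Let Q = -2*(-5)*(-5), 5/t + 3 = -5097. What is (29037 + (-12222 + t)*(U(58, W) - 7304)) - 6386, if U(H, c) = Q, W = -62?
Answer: 45850655567/510 ≈ 8.9903e+7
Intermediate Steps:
t = -1/1020 (t = 5/(-3 - 5097) = 5/(-5100) = 5*(-1/5100) = -1/1020 ≈ -0.00098039)
Q = -50 (Q = 10*(-5) = -50)
U(H, c) = -50
(29037 + (-12222 + t)*(U(58, W) - 7304)) - 6386 = (29037 + (-12222 - 1/1020)*(-50 - 7304)) - 6386 = (29037 - 12466441/1020*(-7354)) - 6386 = (29037 + 45839103557/510) - 6386 = 45853912427/510 - 6386 = 45850655567/510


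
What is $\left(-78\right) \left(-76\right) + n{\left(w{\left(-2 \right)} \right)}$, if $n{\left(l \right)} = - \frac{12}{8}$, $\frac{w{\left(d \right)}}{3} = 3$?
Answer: $\frac{11853}{2} \approx 5926.5$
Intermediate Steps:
$w{\left(d \right)} = 9$ ($w{\left(d \right)} = 3 \cdot 3 = 9$)
$n{\left(l \right)} = - \frac{3}{2}$ ($n{\left(l \right)} = \left(-12\right) \frac{1}{8} = - \frac{3}{2}$)
$\left(-78\right) \left(-76\right) + n{\left(w{\left(-2 \right)} \right)} = \left(-78\right) \left(-76\right) - \frac{3}{2} = 5928 - \frac{3}{2} = \frac{11853}{2}$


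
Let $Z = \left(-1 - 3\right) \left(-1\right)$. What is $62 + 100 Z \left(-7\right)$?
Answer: $-2738$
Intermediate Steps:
$Z = 4$ ($Z = \left(-4\right) \left(-1\right) = 4$)
$62 + 100 Z \left(-7\right) = 62 + 100 \cdot 4 \left(-7\right) = 62 + 100 \left(-28\right) = 62 - 2800 = -2738$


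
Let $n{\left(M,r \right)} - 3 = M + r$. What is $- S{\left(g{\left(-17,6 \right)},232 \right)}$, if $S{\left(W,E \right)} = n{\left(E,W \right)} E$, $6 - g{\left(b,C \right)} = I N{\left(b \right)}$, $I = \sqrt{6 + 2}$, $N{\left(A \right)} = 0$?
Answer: $-55912$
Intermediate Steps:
$n{\left(M,r \right)} = 3 + M + r$ ($n{\left(M,r \right)} = 3 + \left(M + r\right) = 3 + M + r$)
$I = 2 \sqrt{2}$ ($I = \sqrt{8} = 2 \sqrt{2} \approx 2.8284$)
$g{\left(b,C \right)} = 6$ ($g{\left(b,C \right)} = 6 - 2 \sqrt{2} \cdot 0 = 6 - 0 = 6 + 0 = 6$)
$S{\left(W,E \right)} = E \left(3 + E + W\right)$ ($S{\left(W,E \right)} = \left(3 + E + W\right) E = E \left(3 + E + W\right)$)
$- S{\left(g{\left(-17,6 \right)},232 \right)} = - 232 \left(3 + 232 + 6\right) = - 232 \cdot 241 = \left(-1\right) 55912 = -55912$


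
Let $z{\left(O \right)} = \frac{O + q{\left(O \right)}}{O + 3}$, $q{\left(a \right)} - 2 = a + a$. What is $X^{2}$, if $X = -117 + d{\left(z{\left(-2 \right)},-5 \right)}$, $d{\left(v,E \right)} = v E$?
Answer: $9409$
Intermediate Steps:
$q{\left(a \right)} = 2 + 2 a$ ($q{\left(a \right)} = 2 + \left(a + a\right) = 2 + 2 a$)
$z{\left(O \right)} = \frac{2 + 3 O}{3 + O}$ ($z{\left(O \right)} = \frac{O + \left(2 + 2 O\right)}{O + 3} = \frac{2 + 3 O}{3 + O}$)
$d{\left(v,E \right)} = E v$
$X = -97$ ($X = -117 - 5 \frac{2 + 3 \left(-2\right)}{3 - 2} = -117 - 5 \frac{2 - 6}{1} = -117 - 5 \cdot 1 \left(-4\right) = -117 - -20 = -117 + 20 = -97$)
$X^{2} = \left(-97\right)^{2} = 9409$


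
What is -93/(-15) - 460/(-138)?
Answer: 143/15 ≈ 9.5333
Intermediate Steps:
-93/(-15) - 460/(-138) = -93*(-1/15) - 460*(-1/138) = 31/5 + 10/3 = 143/15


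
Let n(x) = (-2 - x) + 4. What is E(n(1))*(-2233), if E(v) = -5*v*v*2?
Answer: 22330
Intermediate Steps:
n(x) = 2 - x
E(v) = -10*v**2 (E(v) = -5*v**2*2 = -10*v**2)
E(n(1))*(-2233) = -10*(2 - 1*1)**2*(-2233) = -10*(2 - 1)**2*(-2233) = -10*1**2*(-2233) = -10*1*(-2233) = -10*(-2233) = 22330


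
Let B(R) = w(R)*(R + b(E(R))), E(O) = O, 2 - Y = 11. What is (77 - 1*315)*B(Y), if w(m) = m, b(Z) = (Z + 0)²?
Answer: 154224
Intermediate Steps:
Y = -9 (Y = 2 - 1*11 = 2 - 11 = -9)
b(Z) = Z²
B(R) = R*(R + R²)
(77 - 1*315)*B(Y) = (77 - 1*315)*((-9)²*(1 - 9)) = (77 - 315)*(81*(-8)) = -238*(-648) = 154224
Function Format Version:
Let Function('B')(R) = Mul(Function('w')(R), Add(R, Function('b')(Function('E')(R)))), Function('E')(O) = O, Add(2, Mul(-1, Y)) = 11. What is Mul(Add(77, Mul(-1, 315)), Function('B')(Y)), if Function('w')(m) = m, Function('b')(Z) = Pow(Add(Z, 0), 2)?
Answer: 154224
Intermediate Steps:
Y = -9 (Y = Add(2, Mul(-1, 11)) = Add(2, -11) = -9)
Function('b')(Z) = Pow(Z, 2)
Function('B')(R) = Mul(R, Add(R, Pow(R, 2)))
Mul(Add(77, Mul(-1, 315)), Function('B')(Y)) = Mul(Add(77, Mul(-1, 315)), Mul(Pow(-9, 2), Add(1, -9))) = Mul(Add(77, -315), Mul(81, -8)) = Mul(-238, -648) = 154224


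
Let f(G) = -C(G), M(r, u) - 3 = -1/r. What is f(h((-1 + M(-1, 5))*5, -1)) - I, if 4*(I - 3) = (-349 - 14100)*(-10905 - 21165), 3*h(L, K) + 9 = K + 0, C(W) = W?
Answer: -695069143/6 ≈ -1.1584e+8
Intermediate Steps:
M(r, u) = 3 - 1/r
h(L, K) = -3 + K/3 (h(L, K) = -3 + (K + 0)/3 = -3 + K/3)
f(G) = -G
I = 231689721/2 (I = 3 + ((-349 - 14100)*(-10905 - 21165))/4 = 3 + (-14449*(-32070))/4 = 3 + (¼)*463379430 = 3 + 231689715/2 = 231689721/2 ≈ 1.1584e+8)
f(h((-1 + M(-1, 5))*5, -1)) - I = -(-3 + (⅓)*(-1)) - 1*231689721/2 = -(-3 - ⅓) - 231689721/2 = -1*(-10/3) - 231689721/2 = 10/3 - 231689721/2 = -695069143/6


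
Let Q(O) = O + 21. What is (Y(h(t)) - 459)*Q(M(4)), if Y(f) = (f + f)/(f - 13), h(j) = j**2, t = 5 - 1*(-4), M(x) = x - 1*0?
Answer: -388125/34 ≈ -11415.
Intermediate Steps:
M(x) = x (M(x) = x + 0 = x)
Q(O) = 21 + O
t = 9 (t = 5 + 4 = 9)
Y(f) = 2*f/(-13 + f) (Y(f) = (2*f)/(-13 + f) = 2*f/(-13 + f))
(Y(h(t)) - 459)*Q(M(4)) = (2*9**2/(-13 + 9**2) - 459)*(21 + 4) = (2*81/(-13 + 81) - 459)*25 = (2*81/68 - 459)*25 = (2*81*(1/68) - 459)*25 = (81/34 - 459)*25 = -15525/34*25 = -388125/34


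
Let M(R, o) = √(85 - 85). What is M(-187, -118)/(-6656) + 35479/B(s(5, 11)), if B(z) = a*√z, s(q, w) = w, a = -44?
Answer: -35479*√11/484 ≈ -243.12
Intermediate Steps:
M(R, o) = 0 (M(R, o) = √0 = 0)
B(z) = -44*√z
M(-187, -118)/(-6656) + 35479/B(s(5, 11)) = 0/(-6656) + 35479/((-44*√11)) = 0*(-1/6656) + 35479*(-√11/484) = 0 - 35479*√11/484 = -35479*√11/484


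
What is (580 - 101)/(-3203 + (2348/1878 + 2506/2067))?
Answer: -103299703/690218283 ≈ -0.14966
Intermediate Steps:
(580 - 101)/(-3203 + (2348/1878 + 2506/2067)) = 479/(-3203 + (2348*(1/1878) + 2506*(1/2067))) = 479/(-3203 + (1174/939 + 2506/2067)) = 479/(-3203 + 531088/215657) = 479/(-690218283/215657) = 479*(-215657/690218283) = -103299703/690218283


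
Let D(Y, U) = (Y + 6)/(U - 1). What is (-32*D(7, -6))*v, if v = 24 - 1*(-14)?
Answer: 15808/7 ≈ 2258.3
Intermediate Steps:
D(Y, U) = (6 + Y)/(-1 + U)
v = 38 (v = 24 + 14 = 38)
(-32*D(7, -6))*v = -32*(6 + 7)/(-1 - 6)*38 = -32*13/(-7)*38 = -(-32)*13/7*38 = -32*(-13/7)*38 = (416/7)*38 = 15808/7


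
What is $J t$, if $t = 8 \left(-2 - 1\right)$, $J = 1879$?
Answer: $-45096$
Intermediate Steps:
$t = -24$ ($t = 8 \left(-3\right) = -24$)
$J t = 1879 \left(-24\right) = -45096$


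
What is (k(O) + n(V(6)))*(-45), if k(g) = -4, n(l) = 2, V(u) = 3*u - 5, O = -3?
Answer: 90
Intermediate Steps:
V(u) = -5 + 3*u
(k(O) + n(V(6)))*(-45) = (-4 + 2)*(-45) = -2*(-45) = 90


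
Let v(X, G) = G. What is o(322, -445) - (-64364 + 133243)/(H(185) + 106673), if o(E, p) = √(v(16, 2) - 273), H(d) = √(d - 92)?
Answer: -7347529567/11379128836 + 68879*√93/11379128836 + I*√271 ≈ -0.64564 + 16.462*I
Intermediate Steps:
H(d) = √(-92 + d)
o(E, p) = I*√271 (o(E, p) = √(2 - 273) = √(-271) = I*√271)
o(322, -445) - (-64364 + 133243)/(H(185) + 106673) = I*√271 - (-64364 + 133243)/(√(-92 + 185) + 106673) = I*√271 - 68879/(√93 + 106673) = I*√271 - 68879/(106673 + √93) = -68879/(106673 + √93) + I*√271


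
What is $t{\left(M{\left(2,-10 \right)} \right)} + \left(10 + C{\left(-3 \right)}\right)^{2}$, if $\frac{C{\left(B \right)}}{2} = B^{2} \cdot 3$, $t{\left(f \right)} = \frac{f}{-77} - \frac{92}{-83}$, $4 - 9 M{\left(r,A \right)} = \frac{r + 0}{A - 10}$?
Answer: $\frac{2356612397}{575190} \approx 4097.1$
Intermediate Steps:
$M{\left(r,A \right)} = \frac{4}{9} - \frac{r}{9 \left(-10 + A\right)}$ ($M{\left(r,A \right)} = \frac{4}{9} - \frac{\left(r + 0\right) \frac{1}{A - 10}}{9} = \frac{4}{9} - \frac{r \frac{1}{-10 + A}}{9} = \frac{4}{9} - \frac{r}{9 \left(-10 + A\right)}$)
$t{\left(f \right)} = \frac{92}{83} - \frac{f}{77}$ ($t{\left(f \right)} = f \left(- \frac{1}{77}\right) - - \frac{92}{83} = - \frac{f}{77} + \frac{92}{83} = \frac{92}{83} - \frac{f}{77}$)
$C{\left(B \right)} = 6 B^{2}$ ($C{\left(B \right)} = 2 B^{2} \cdot 3 = 2 \cdot 3 B^{2} = 6 B^{2}$)
$t{\left(M{\left(2,-10 \right)} \right)} + \left(10 + C{\left(-3 \right)}\right)^{2} = \left(\frac{92}{83} - \frac{\frac{1}{9} \frac{1}{-10 - 10} \left(-40 - 2 + 4 \left(-10\right)\right)}{77}\right) + \left(10 + 6 \left(-3\right)^{2}\right)^{2} = \left(\frac{92}{83} - \frac{\frac{1}{9} \frac{1}{-20} \left(-40 - 2 - 40\right)}{77}\right) + \left(10 + 6 \cdot 9\right)^{2} = \left(\frac{92}{83} - \frac{\frac{1}{9} \left(- \frac{1}{20}\right) \left(-82\right)}{77}\right) + \left(10 + 54\right)^{2} = \left(\frac{92}{83} - \frac{41}{6930}\right) + 64^{2} = \left(\frac{92}{83} - \frac{41}{6930}\right) + 4096 = \frac{634157}{575190} + 4096 = \frac{2356612397}{575190}$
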